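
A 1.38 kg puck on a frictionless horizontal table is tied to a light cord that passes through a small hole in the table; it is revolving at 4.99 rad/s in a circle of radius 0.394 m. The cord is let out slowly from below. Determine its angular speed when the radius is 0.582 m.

No torque about the axis ⇒ m r₁² ω₁ = m r₂² ω₂.
ω₂ = ω₁ (r₁/r₂)² = (4.99)(0.394/0.582)² = 2.287 rad/s.

ω₂ ≈ 2.29 rad/s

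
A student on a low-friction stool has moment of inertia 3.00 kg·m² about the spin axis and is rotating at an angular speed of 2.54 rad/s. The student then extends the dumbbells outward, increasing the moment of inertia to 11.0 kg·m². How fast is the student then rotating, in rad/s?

ω₂ ≈ 0.693 rad/s

Angular momentum about the spin axis is conserved since the torque about it is zero.
ω₂ = I₁ω₁ / I₂ = (3.000)(2.54 rad/s) / (11.00) = 0.6927 rad/s.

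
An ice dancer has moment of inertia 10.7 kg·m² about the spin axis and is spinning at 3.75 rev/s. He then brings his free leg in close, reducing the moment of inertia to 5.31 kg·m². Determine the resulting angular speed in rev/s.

ω₂ ≈ 7.56 rev/s

With no external torque about the axis, L is conserved: I₁ω₁ = I₂ω₂.
ω₂ = I₁ω₁ / I₂ = (10.70)(3.75 rev/s) / (5.310) = 7.556 rev/s.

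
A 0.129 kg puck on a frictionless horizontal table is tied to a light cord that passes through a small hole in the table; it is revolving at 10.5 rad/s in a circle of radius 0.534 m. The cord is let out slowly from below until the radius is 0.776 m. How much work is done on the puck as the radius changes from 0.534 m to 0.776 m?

No torque about the axis ⇒ m r₁² ω₁ = m r₂² ω₂.
ω₂ = ω₁ (r₁/r₂)² = (10.5)(0.534/0.776)² = 4.972 rad/s.
W = ΔKE = ½m(v₂² − v₁²) = -1.068 J.

W ≈ -1.07 J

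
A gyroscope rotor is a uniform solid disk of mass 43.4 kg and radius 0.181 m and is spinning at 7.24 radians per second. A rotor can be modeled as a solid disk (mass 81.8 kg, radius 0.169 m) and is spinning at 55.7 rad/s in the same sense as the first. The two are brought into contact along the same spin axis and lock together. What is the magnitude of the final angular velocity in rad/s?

|ω_f| ≈ 37.4 rad/s

The coupling torques are internal; angular momentum about the shared axis is conserved.
Moments of inertia: I_A = ½(43.4)(0.181)² = 0.7109 kg·m²; I_B = ½(81.8)(0.169)² = 1.168 kg·m².
Taking A's sense as positive: L = (0.7109)(7.24) + (1.168)(55.7) = 70.21 kg·m²·rad/s.
Combined I = 0.7109 + 1.168 = 1.879 kg·m².
ω_f = L / I = 70.21 / 1.879 = 37.37 rad/s.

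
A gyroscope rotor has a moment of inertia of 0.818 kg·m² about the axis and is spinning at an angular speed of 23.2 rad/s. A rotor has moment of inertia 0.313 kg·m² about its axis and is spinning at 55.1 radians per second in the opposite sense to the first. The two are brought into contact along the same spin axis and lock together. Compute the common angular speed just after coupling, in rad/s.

The coupling torques are internal; angular momentum about the shared axis is conserved.
Taking A's sense as positive: L = (0.8180)(23.2) − (0.3130)(55.1) = 1.731 kg·m²·rad/s.
Combined I = 0.8180 + 0.3130 = 1.131 kg·m².
ω_f = L / I = 1.731 / 1.131 = 1.531 rad/s.

|ω_f| ≈ 1.53 rad/s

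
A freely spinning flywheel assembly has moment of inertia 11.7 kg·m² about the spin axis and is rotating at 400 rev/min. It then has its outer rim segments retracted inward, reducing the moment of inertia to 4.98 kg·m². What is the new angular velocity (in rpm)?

ω₂ ≈ 940 rpm

With no external torque about the axis, L is conserved: I₁ω₁ = I₂ω₂.
ω₂ = I₁ω₁ / I₂ = (11.70)(400 rpm) / (4.980) = 939.8 rpm.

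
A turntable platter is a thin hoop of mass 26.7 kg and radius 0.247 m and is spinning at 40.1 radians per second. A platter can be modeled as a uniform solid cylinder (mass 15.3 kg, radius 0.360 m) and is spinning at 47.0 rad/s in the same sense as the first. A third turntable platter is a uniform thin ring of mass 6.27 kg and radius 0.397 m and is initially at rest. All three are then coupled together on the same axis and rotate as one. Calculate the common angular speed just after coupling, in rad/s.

|ω_f| ≈ 31.0 rad/s

The coupling torques are internal; angular momentum about the shared axis is conserved.
Moments of inertia: I_A = (26.7)(0.247)² = 1.629 kg·m²; I_B = ½(15.3)(0.360)² = 0.9914 kg·m²; I_C = (6.27)(0.397)² = 0.9882 kg·m².
Taking A's sense as positive: L = (1.629)(40.1) + (0.9914)(47.0) = 111.9 kg·m²·rad/s.
Combined I = 1.629 + 0.9914 + 0.9882 = 3.609 kg·m².
ω_f = L / I = 111.9 / 3.609 = 31.01 rad/s.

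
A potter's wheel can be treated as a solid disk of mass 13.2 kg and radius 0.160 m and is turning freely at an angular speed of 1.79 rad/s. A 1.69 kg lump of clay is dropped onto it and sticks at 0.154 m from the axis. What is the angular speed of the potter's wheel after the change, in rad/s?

ω_f ≈ 1.45 rad/s

No external torque acts about the axis; L_before = L_after.
I_p = ½(13.2)(0.160)² = 0.1690 kg·m².
Added inertia Σmr² = (1.69)(0.154)² = 0.04008 kg·m²; I_f = 0.1690 + 0.04008 = 0.2090 kg·m².
ω_f = I_p ω_i / I_f = (0.1690)(1.79) / 0.2090 = 1.447 rad/s.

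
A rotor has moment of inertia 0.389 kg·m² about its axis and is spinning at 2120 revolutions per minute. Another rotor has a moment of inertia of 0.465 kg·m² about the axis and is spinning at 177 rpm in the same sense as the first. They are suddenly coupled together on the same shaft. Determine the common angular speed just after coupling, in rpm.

|ω_f| ≈ 1060 rpm

No external torque acts about the common axis, so total angular momentum is conserved.
Taking A's sense as positive: L = (0.3890)(2120) + (0.4650)(177) = 907.0 kg·m²·rpm.
Combined I = 0.3890 + 0.4650 = 0.8540 kg·m².
ω_f = L / I = 907.0 / 0.8540 = 1062 rpm.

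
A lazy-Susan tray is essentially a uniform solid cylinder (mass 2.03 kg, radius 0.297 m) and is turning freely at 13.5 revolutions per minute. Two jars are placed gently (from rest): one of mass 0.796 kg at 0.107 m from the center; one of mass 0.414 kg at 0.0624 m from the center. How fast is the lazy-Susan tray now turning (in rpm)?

ω_f ≈ 12.1 rpm

The added mass arrives with no angular momentum about the center, and any external torque about the center is negligible, so the system's angular momentum is conserved.
I_p = ½(2.03)(0.297)² = 0.08953 kg·m².
Added inertia Σmr² = (0.796)(0.107)² + (0.414)(0.0624)² = 0.01073 kg·m²; I_f = 0.08953 + 0.01073 = 0.1003 kg·m².
ω_f = I_p ω_i / I_f = (0.08953)(13.5) / 0.1003 = 12.06 rpm.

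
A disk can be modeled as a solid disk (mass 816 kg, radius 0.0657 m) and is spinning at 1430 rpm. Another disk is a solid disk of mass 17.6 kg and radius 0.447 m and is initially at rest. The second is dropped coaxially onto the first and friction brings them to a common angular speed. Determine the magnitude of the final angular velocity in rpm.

|ω_f| ≈ 716 rpm

The coupling torques are internal; angular momentum about the shared axis is conserved.
Moments of inertia: I_A = ½(816)(0.0657)² = 1.761 kg·m²; I_B = ½(17.6)(0.447)² = 1.758 kg·m².
Taking A's sense as positive: L = (1.761)(1430) = 2518 kg·m²·rpm.
Combined I = 1.761 + 1.758 = 3.519 kg·m².
ω_f = L / I = 2518 / 3.519 = 715.6 rpm.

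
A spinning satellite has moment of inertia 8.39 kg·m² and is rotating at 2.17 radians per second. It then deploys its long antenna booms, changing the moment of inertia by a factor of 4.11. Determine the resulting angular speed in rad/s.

Angular momentum about the spin axis is conserved since the torque about it is zero.
I₂ = 4.11 × 8.39 = 34.48 kg·m².
ω₂ = I₁ω₁ / I₂ = (8.390)(2.17 rad/s) / (34.48) = 0.5280 rad/s.

ω₂ ≈ 0.528 rad/s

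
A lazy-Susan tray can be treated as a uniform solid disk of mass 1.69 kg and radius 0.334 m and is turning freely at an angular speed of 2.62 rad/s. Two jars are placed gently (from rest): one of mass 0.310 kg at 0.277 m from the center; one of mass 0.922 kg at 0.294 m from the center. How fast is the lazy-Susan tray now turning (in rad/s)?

No external torque acts about the center; L_before = L_after.
I_p = ½(1.69)(0.334)² = 0.09426 kg·m².
Added inertia Σmr² = (0.310)(0.277)² + (0.922)(0.294)² = 0.1035 kg·m²; I_f = 0.09426 + 0.1035 = 0.1977 kg·m².
ω_f = I_p ω_i / I_f = (0.09426)(2.62) / 0.1977 = 1.249 rad/s.

ω_f ≈ 1.25 rad/s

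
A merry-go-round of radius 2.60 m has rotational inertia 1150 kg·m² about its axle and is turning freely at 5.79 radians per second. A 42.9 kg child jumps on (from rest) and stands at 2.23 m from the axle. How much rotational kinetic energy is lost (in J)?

energy lost ≈ 3020 J

No external torque acts about the axle; L_before = L_after.
Added inertia Σmr² = (42.9)(2.23)² = 213.3 kg·m²; I_f = 1150 + 213.3 = 1363 kg·m².
ω_f = I_p ω_i / I_f = (1150)(5.79) / 1363 = 4.884 rad/s.
KE_i = ½(1150)(5.790 rad/s)² = 19280 J; KE_f = ½(1363)(4.884)² = 16260 J.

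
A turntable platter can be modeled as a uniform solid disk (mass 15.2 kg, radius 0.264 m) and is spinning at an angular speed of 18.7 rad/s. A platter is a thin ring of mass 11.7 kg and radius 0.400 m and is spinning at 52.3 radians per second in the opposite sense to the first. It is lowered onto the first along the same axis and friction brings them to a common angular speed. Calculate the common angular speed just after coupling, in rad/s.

|ω_f| ≈ 36.6 rad/s

No external torque acts about the common axis, so total angular momentum is conserved.
Moments of inertia: I_A = ½(15.2)(0.264)² = 0.5297 kg·m²; I_B = (11.7)(0.400)² = 1.872 kg·m².
Taking A's sense as positive: L = (0.5297)(18.7) − (1.872)(52.3) = -88.00 kg·m²·rad/s.
Combined I = 0.5297 + 1.872 = 2.402 kg·m².
ω_f = L / I = -88.00 / 2.402 = -36.64 rad/s.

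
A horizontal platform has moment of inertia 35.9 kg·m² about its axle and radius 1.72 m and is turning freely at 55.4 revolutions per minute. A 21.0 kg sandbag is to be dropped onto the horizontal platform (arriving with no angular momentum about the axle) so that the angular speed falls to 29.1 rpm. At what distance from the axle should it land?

No external torque acts about the axle; L_before = L_after.
I_p ω_i = (I_p + m r²) ω_f ⇒ m r² = I_p(ω_i/ω_f − 1) = 35.90(55.4/29.1 − 1) = 32.45 kg·m².
r = √(32.45/21.0) = 1.243 m.

r ≈ 1.24 m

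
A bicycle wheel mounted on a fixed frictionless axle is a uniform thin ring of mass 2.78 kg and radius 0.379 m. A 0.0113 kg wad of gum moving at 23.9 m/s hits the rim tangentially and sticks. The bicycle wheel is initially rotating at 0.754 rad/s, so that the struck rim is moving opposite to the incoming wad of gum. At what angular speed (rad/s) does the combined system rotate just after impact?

|ω_f| ≈ 0.496 rad/s

About the axle the impulsive forces during the collision are internal, so angular momentum about that axis is conserved.
I_p = (2.78)(0.379)² = 0.3993 kg·m². Taking the sense of the wad of gum's angular momentum as positive, L_{wad} = m v R = (0.0113)(23.9)(0.379) = 0.1024 kg·m²/s.
L_i = −I_p ω_p + m v R = −(0.3993)(0.754) + 0.1024 = -0.1987 kg·m²/s.
After sticking, I_f = I_p + m R² = 0.3993 + (0.0113)(0.379)² = 0.4009 kg·m².
ω_f = L_i / I_f = -0.1987 / 0.4009 = -0.4957 rad/s.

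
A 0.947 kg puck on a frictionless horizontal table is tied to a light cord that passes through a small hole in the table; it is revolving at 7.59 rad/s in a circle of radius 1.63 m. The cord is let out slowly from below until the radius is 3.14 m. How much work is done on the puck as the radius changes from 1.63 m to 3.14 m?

No torque about the axis ⇒ m r₁² ω₁ = m r₂² ω₂.
ω₂ = ω₁ (r₁/r₂)² = (7.59)(1.63/3.14)² = 2.045 rad/s.
W = ΔKE = ½m(v₂² − v₁²) = -52.94 J.

W ≈ -52.9 J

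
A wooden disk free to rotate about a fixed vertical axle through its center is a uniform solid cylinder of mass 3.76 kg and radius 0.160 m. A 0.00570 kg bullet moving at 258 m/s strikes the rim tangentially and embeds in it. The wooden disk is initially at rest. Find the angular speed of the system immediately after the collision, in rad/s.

The axle reaction passes through the axle and exerts no torque about it; angular momentum about the axle is conserved through the impact.
I_p = ½(3.76)(0.160)² = 0.04813 kg·m². Taking the sense of the bullet's angular momentum as positive, L_{bullet} = m v R = (0.00570)(258)(0.160) = 0.2353 kg·m²/s.
L_i = 0 + 0.2353 = 0.2353 kg·m²/s.
After sticking, I_f = I_p + m R² = 0.04813 + (0.00570)(0.160)² = 0.04827 kg·m².
ω_f = L_i / I_f = 0.2353 / 0.04827 = 4.874 rad/s.

|ω_f| ≈ 4.87 rad/s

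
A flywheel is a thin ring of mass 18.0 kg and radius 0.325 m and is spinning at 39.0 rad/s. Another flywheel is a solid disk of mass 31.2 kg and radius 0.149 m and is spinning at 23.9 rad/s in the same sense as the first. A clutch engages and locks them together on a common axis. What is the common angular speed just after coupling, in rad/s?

The coupling torques are internal; angular momentum about the shared axis is conserved.
Moments of inertia: I_A = (18.0)(0.325)² = 1.901 kg·m²; I_B = ½(31.2)(0.149)² = 0.3463 kg·m².
Taking A's sense as positive: L = (1.901)(39.0) + (0.3463)(23.9) = 82.43 kg·m²·rad/s.
Combined I = 1.901 + 0.3463 = 2.248 kg·m².
ω_f = L / I = 82.43 / 2.248 = 36.67 rad/s.

|ω_f| ≈ 36.7 rad/s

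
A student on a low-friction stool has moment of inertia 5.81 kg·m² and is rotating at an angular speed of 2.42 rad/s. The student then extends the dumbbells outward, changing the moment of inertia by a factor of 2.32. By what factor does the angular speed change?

No external torque acts about the spin axis, so angular momentum is conserved.
I₂ = 2.32 × 5.81 = 13.48 kg·m².
ω₂/ω₁ = I₁/I₂ = 5.810 / 13.48 = 0.4310.

ω₂/ω₁ ≈ 0.431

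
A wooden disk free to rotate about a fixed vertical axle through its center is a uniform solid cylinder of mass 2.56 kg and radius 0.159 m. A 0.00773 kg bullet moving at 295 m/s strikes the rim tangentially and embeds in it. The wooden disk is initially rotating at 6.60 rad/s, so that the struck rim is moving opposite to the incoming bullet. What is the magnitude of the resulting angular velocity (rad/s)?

|ω_f| ≈ 4.58 rad/s

About the axle the impulsive forces during the collision are internal, so angular momentum about that axis is conserved.
I_p = ½(2.56)(0.159)² = 0.03236 kg·m². Taking the sense of the bullet's angular momentum as positive, L_{bullet} = m v R = (0.00773)(295)(0.159) = 0.3626 kg·m²/s.
L_i = −I_p ω_p + m v R = −(0.03236)(6.60) + 0.3626 = 0.1490 kg·m²/s.
After sticking, I_f = I_p + m R² = 0.03236 + (0.00773)(0.159)² = 0.03256 kg·m².
ω_f = L_i / I_f = 0.1490 / 0.03256 = 4.577 rad/s.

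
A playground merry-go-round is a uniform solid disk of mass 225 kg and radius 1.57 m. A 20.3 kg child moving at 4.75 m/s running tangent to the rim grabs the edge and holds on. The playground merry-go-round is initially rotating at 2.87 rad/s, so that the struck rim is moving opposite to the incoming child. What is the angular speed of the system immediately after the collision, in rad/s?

The axle reaction passes through the axle and exerts no torque about it; angular momentum about the axle is conserved through the impact.
I_p = ½(225)(1.57)² = 277.3 kg·m². Taking the sense of the child's angular momentum as positive, L_{child} = m v R = (20.3)(4.75)(1.57) = 151.4 kg·m²/s.
L_i = −I_p ω_p + m v R = −(277.3)(2.87) + 151.4 = -644.5 kg·m²/s.
After sticking, I_f = I_p + m R² = 277.3 + (20.3)(1.57)² = 327.3 kg·m².
ω_f = L_i / I_f = -644.5 / 327.3 = -1.969 rad/s.

|ω_f| ≈ 1.97 rad/s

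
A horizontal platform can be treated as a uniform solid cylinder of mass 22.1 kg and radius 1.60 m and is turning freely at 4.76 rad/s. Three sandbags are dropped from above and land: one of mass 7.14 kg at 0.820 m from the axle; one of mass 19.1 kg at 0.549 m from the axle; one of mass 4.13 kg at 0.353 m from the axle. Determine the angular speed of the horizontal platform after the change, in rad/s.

No external torque acts about the axle; L_before = L_after.
I_p = ½(22.1)(1.60)² = 28.29 kg·m².
Added inertia Σmr² = (7.14)(0.820)² + (19.1)(0.549)² + (4.13)(0.353)² = 11.07 kg·m²; I_f = 28.29 + 11.07 = 39.36 kg·m².
ω_f = I_p ω_i / I_f = (28.29)(4.76) / 39.36 = 3.421 rad/s.

ω_f ≈ 3.42 rad/s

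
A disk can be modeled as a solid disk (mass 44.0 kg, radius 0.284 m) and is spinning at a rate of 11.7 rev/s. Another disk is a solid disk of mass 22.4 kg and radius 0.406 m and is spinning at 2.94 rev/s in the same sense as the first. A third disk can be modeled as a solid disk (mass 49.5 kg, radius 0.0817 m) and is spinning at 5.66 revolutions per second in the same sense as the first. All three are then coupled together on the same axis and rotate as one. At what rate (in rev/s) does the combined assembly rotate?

No external torque acts about the common axis, so total angular momentum is conserved.
Moments of inertia: I_A = ½(44.0)(0.284)² = 1.774 kg·m²; I_B = ½(22.4)(0.406)² = 1.846 kg·m²; I_C = ½(49.5)(0.0817)² = 0.1652 kg·m².
Taking A's sense as positive: L = (1.774)(11.7) + (1.846)(2.94) + (0.1652)(5.66) = 27.12 kg·m²·rev/s.
Combined I = 1.774 + 1.846 + 0.1652 = 3.786 kg·m².
ω_f = L / I = 27.12 / 3.786 = 7.165 rev/s.

|ω_f| ≈ 7.16 rev/s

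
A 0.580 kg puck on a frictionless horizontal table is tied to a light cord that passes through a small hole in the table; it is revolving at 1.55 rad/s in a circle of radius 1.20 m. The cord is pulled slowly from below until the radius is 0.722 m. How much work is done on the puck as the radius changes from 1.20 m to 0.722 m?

W ≈ 1.77 J

The constraining force is radial, so m r² ω about the center is conserved.
ω₂ = ω₁ (r₁/r₂)² = (1.55)(1.20/0.722)² = 4.282 rad/s.
W = ΔKE = ½m(v₂² − v₁²) = 1.768 J.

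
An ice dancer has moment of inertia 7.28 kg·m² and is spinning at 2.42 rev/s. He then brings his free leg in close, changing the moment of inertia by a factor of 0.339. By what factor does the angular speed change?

With no external torque about the axis, L is conserved: I₁ω₁ = I₂ω₂.
I₂ = 0.339 × 7.28 = 2.468 kg·m².
ω₂/ω₁ = I₁/I₂ = 7.280 / 2.468 = 2.950.

ω₂/ω₁ ≈ 2.95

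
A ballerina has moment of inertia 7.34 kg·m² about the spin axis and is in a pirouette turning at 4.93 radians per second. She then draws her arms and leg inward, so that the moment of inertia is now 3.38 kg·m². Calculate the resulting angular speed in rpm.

ω₂ ≈ 102 rpm

No external torque acts about the spin axis, so angular momentum is conserved.
ω₂ = I₁ω₁ / I₂ = (7.340)(4.93 rad/s) / (3.380) = 10.71 rad/s = 102.2 rpm.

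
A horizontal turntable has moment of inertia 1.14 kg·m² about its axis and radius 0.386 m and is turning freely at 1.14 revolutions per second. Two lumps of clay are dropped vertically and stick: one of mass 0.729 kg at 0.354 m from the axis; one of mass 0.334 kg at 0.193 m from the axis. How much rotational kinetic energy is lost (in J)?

energy lost ≈ 2.44 J

No external torque acts about the axis; L_before = L_after.
Added inertia Σmr² = (0.729)(0.354)² + (0.334)(0.193)² = 0.1038 kg·m²; I_f = 1.140 + 0.1038 = 1.244 kg·m².
ω_f = I_p ω_i / I_f = (1.140)(1.14) / 1.244 = 1.045 rev/s.
KE_i = ½(1.140)(7.163 rad/s)² = 29.24 J; KE_f = ½(1.244)(6.565)² = 26.80 J.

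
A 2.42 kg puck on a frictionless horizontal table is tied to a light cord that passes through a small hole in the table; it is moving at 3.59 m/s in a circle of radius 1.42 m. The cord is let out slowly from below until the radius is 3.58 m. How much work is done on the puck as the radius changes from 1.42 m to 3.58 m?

W ≈ -13.1 J

The only horizontal force on the mass is along the cord (radial), so it exerts no torque about the hole and angular momentum m v r is conserved.
v₂ = v₁ r₁ / r₂ = (3.59)(1.42) / (3.58) = 1.424 m/s.
W = ΔKE = ½m(v₂² − v₁²) = -13.14 J.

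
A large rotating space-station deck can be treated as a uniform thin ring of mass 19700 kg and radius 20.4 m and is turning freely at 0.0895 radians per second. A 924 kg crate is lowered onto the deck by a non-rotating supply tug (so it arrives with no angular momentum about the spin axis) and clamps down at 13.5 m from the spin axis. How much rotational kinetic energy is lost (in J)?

energy lost ≈ 661 J

The added mass arrives with no angular momentum about the spin axis, and any external torque about the spin axis is negligible, so the system's angular momentum is conserved.
I_p = (19700)(20.4)² = 8.198e+06 kg·m².
Added inertia Σmr² = (924)(13.5)² = 1.684e+05 kg·m²; I_f = 8.198e+06 + 1.684e+05 = 8.367e+06 kg·m².
ω_f = I_p ω_i / I_f = (8.198e+06)(0.0895) / 8.367e+06 = 0.08770 rad/s.
KE_i = ½(8.198e+06)(0.08950 rad/s)² = 32840 J; KE_f = ½(8.367e+06)(0.08770)² = 32170 J.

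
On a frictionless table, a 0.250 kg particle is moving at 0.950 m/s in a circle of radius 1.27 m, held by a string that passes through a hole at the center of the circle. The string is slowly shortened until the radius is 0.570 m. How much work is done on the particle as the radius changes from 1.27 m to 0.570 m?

Central (radial) force ⇒ zero torque about the center ⇒ m v r is constant.
v₂ = v₁ r₁ / r₂ = (0.950)(1.27) / (0.570) = 2.117 m/s.
W = ΔKE = ½m(v₂² − v₁²) = 0.4472 J.

W ≈ 0.447 J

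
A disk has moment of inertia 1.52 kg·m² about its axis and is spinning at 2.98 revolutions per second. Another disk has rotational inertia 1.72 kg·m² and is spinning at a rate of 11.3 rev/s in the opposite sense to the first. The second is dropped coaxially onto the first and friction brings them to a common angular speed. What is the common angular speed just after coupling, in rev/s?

|ω_f| ≈ 4.60 rev/s

No external torque acts about the common axis, so total angular momentum is conserved.
Taking A's sense as positive: L = (1.520)(2.98) − (1.720)(11.3) = -14.91 kg·m²·rev/s.
Combined I = 1.520 + 1.720 = 3.240 kg·m².
ω_f = L / I = -14.91 / 3.240 = -4.601 rev/s.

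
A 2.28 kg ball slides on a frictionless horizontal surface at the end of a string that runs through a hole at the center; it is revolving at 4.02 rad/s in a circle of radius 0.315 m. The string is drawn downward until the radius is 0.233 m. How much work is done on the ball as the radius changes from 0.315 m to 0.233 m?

W ≈ 1.51 J

The constraining force is radial, so m r² ω about the center is conserved.
ω₂ = ω₁ (r₁/r₂)² = (4.02)(0.315/0.233)² = 7.347 rad/s.
W = ΔKE = ½m(v₂² − v₁²) = 1.513 J.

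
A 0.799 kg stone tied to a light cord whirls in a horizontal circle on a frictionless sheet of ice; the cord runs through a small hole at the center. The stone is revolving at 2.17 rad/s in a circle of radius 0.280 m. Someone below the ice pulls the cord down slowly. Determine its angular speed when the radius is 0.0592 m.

ω₂ ≈ 48.5 rad/s

No torque about the axis ⇒ m r₁² ω₁ = m r₂² ω₂.
ω₂ = ω₁ (r₁/r₂)² = (2.17)(0.280/0.0592)² = 48.54 rad/s.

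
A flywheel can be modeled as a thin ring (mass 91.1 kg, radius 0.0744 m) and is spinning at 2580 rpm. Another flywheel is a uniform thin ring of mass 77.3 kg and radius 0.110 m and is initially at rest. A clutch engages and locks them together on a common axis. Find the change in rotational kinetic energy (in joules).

ΔKE ≈ -12000 J

The coupling torques are internal; angular momentum about the shared axis is conserved.
Moments of inertia: I_A = (91.1)(0.0744)² = 0.5043 kg·m²; I_B = (77.3)(0.110)² = 0.9353 kg·m².
Taking A's sense as positive: L = (0.5043)(2580) = 1301 kg·m²·rpm.
Combined I = 0.5043 + 0.9353 = 1.440 kg·m².
ω_f = L / I = 1301 / 1.440 = 903.7 rpm.
KE_i = ½ΣIω² = 18400 J; KE_f = ½(1.440)(94.64)² = 6447 J.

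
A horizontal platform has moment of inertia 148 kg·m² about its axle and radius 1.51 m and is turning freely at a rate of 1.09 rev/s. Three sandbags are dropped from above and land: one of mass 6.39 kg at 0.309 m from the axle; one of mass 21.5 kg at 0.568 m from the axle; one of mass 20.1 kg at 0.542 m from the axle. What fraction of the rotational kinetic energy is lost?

No external torque acts about the axle; L_before = L_after.
Added inertia Σmr² = (6.39)(0.309)² + (21.5)(0.568)² + (20.1)(0.542)² = 13.45 kg·m²; I_f = 148.0 + 13.45 = 161.5 kg·m².
ω_f = I_p ω_i / I_f = (148.0)(1.09) / 161.5 = 0.9992 rev/s.
KE_i = ½(148.0)(6.849 rad/s)² = 3471 J; KE_f = ½(161.5)(6.278)² = 3182 J.
Fraction lost = 0.08331.

fraction ≈ 0.0833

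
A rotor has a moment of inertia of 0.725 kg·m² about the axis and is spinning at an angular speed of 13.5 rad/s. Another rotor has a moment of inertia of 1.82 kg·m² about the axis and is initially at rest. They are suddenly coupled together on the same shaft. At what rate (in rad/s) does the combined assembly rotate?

The coupling torques are internal; angular momentum about the shared axis is conserved.
Taking A's sense as positive: L = (0.7250)(13.5) = 9.787 kg·m²·rad/s.
Combined I = 0.7250 + 1.820 = 2.545 kg·m².
ω_f = L / I = 9.787 / 2.545 = 3.846 rad/s.

|ω_f| ≈ 3.85 rad/s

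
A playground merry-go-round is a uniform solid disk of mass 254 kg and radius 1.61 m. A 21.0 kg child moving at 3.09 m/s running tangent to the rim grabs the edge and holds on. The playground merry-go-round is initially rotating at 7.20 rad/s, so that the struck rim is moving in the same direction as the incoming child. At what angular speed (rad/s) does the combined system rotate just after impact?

About the axle the impulsive forces during the collision are internal, so angular momentum about that axis is conserved.
I_p = ½(254)(1.61)² = 329.2 kg·m². Taking the sense of the child's angular momentum as positive, L_{child} = m v R = (21.0)(3.09)(1.61) = 104.5 kg·m²/s.
L_i = +I_p ω_p + m v R = +(329.2)(7.20) + 104.5 = 2475 kg·m²/s.
After sticking, I_f = I_p + m R² = 329.2 + (21.0)(1.61)² = 383.6 kg·m².
ω_f = L_i / I_f = 2475 / 383.6 = 6.451 rad/s.

|ω_f| ≈ 6.45 rad/s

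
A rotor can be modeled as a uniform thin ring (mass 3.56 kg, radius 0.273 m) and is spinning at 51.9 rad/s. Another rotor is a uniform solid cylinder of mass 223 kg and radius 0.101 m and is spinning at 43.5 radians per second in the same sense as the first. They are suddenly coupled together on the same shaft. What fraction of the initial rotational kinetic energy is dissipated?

fraction ≈ 0.00529

No external torque acts about the common axis, so total angular momentum is conserved.
Moments of inertia: I_A = (3.56)(0.273)² = 0.2653 kg·m²; I_B = ½(223)(0.101)² = 1.137 kg·m².
Taking A's sense as positive: L = (0.2653)(51.9) + (1.137)(43.5) = 63.25 kg·m²·rad/s.
Combined I = 0.2653 + 1.137 = 1.403 kg·m².
ω_f = L / I = 63.25 / 1.403 = 45.09 rad/s.
KE_i = ½ΣIω² = 1433 J; KE_f = ½(1.403)(45.09)² = 1426 J.
Fraction dissipated = (KE_i − KE_f)/KE_i = 0.005295.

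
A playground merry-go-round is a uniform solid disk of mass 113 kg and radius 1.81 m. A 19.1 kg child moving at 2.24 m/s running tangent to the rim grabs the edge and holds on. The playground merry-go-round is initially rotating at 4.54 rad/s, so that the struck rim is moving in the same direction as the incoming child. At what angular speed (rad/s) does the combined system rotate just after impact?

|ω_f| ≈ 3.71 rad/s

The axle reaction passes through the axle and exerts no torque about it; angular momentum about the axle is conserved through the impact.
I_p = ½(113)(1.81)² = 185.1 kg·m². Taking the sense of the child's angular momentum as positive, L_{child} = m v R = (19.1)(2.24)(1.81) = 77.44 kg·m²/s.
L_i = +I_p ω_p + m v R = +(185.1)(4.54) + 77.44 = 917.8 kg·m²/s.
After sticking, I_f = I_p + m R² = 185.1 + (19.1)(1.81)² = 247.7 kg·m².
ω_f = L_i / I_f = 917.8 / 247.7 = 3.706 rad/s.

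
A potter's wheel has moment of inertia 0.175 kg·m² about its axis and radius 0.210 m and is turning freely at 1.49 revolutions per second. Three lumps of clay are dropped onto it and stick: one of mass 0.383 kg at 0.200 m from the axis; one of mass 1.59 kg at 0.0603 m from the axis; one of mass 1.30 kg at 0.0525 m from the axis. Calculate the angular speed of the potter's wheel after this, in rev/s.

No external torque acts about the axis; L_before = L_after.
Added inertia Σmr² = (0.383)(0.200)² + (1.59)(0.0603)² + (1.30)(0.0525)² = 0.02468 kg·m²; I_f = 0.1750 + 0.02468 = 0.1997 kg·m².
ω_f = I_p ω_i / I_f = (0.1750)(1.49) / 0.1997 = 1.306 rev/s.

ω_f ≈ 1.31 rev/s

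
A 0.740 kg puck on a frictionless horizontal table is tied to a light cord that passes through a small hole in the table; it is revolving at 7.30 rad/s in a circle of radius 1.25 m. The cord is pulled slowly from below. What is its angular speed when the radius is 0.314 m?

ω₂ ≈ 116 rad/s

The constraining force is radial, so m r² ω about the center is conserved.
ω₂ = ω₁ (r₁/r₂)² = (7.30)(1.25/0.314)² = 115.7 rad/s.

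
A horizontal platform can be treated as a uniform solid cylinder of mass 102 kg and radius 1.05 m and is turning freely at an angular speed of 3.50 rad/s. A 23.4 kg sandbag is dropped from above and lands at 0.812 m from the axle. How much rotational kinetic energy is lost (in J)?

energy lost ≈ 74.2 J

The added mass arrives with no angular momentum about the axle, and any external torque about the axle is negligible, so the system's angular momentum is conserved.
I_p = ½(102)(1.05)² = 56.23 kg·m².
Added inertia Σmr² = (23.4)(0.812)² = 15.43 kg·m²; I_f = 56.23 + 15.43 = 71.66 kg·m².
ω_f = I_p ω_i / I_f = (56.23)(3.50) / 71.66 = 2.746 rad/s.
KE_i = ½(56.23)(3.500 rad/s)² = 344.4 J; KE_f = ½(71.66)(2.746)² = 270.2 J.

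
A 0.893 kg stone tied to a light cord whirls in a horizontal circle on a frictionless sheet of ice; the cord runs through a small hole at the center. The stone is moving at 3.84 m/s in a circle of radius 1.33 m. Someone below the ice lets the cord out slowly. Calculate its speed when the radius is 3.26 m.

Central (radial) force ⇒ zero torque about the center ⇒ m v r is constant.
v₂ = v₁ r₁ / r₂ = (3.84)(1.33) / (3.26) = 1.567 m/s.

v₂ ≈ 1.57 m/s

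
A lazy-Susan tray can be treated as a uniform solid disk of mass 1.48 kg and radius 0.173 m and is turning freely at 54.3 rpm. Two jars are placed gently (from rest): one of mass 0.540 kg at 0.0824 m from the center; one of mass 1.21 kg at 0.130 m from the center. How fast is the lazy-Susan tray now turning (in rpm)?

The added mass arrives with no angular momentum about the center, and any external torque about the center is negligible, so the system's angular momentum is conserved.
I_p = ½(1.48)(0.173)² = 0.02215 kg·m².
Added inertia Σmr² = (0.540)(0.0824)² + (1.21)(0.130)² = 0.02412 kg·m²; I_f = 0.02215 + 0.02412 = 0.04626 kg·m².
ω_f = I_p ω_i / I_f = (0.02215)(54.3) / 0.04626 = 26.00 rpm.

ω_f ≈ 26.0 rpm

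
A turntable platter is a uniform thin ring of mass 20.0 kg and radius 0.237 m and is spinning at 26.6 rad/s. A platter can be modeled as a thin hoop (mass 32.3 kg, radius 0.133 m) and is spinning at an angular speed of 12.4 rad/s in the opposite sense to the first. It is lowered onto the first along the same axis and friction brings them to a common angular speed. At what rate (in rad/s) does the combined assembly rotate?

|ω_f| ≈ 13.5 rad/s

The coupling torques are internal; angular momentum about the shared axis is conserved.
Moments of inertia: I_A = (20.0)(0.237)² = 1.123 kg·m²; I_B = (32.3)(0.133)² = 0.5714 kg·m².
Taking A's sense as positive: L = (1.123)(26.6) − (0.5714)(12.4) = 22.80 kg·m²·rad/s.
Combined I = 1.123 + 0.5714 = 1.695 kg·m².
ω_f = L / I = 22.80 / 1.695 = 13.45 rad/s.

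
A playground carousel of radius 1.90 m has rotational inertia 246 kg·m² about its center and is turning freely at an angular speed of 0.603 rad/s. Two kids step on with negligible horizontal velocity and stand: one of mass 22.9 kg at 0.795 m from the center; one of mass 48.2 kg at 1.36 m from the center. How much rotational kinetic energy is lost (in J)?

energy lost ≈ 13.3 J

No external torque acts about the center; L_before = L_after.
Added inertia Σmr² = (22.9)(0.795)² + (48.2)(1.36)² = 103.6 kg·m²; I_f = 246.0 + 103.6 = 349.6 kg·m².
ω_f = I_p ω_i / I_f = (246.0)(0.603) / 349.6 = 0.4243 rad/s.
KE_i = ½(246.0)(0.6030 rad/s)² = 44.72 J; KE_f = ½(349.6)(0.4243)² = 31.47 J.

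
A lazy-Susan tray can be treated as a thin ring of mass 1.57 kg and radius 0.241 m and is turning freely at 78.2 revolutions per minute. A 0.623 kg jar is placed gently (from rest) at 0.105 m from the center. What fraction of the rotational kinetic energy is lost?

The added mass arrives with no angular momentum about the center, and any external torque about the center is negligible, so the system's angular momentum is conserved.
I_p = (1.57)(0.241)² = 0.09119 kg·m².
Added inertia Σmr² = (0.623)(0.105)² = 0.006869 kg·m²; I_f = 0.09119 + 0.006869 = 0.09806 kg·m².
ω_f = I_p ω_i / I_f = (0.09119)(78.2) / 0.09806 = 72.72 rpm.
KE_i = ½(0.09119)(8.189 rad/s)² = 3.058 J; KE_f = ½(0.09806)(7.615)² = 2.843 J.
Fraction lost = 0.07005.

fraction ≈ 0.0700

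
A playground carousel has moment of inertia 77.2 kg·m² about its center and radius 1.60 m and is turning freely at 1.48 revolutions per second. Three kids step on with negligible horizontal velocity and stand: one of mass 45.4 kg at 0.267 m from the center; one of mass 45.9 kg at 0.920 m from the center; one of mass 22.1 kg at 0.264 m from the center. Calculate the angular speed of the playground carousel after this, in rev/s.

No external torque acts about the center; L_before = L_after.
Added inertia Σmr² = (45.4)(0.267)² + (45.9)(0.920)² + (22.1)(0.264)² = 43.63 kg·m²; I_f = 77.20 + 43.63 = 120.8 kg·m².
ω_f = I_p ω_i / I_f = (77.20)(1.48) / 120.8 = 0.9456 rev/s.

ω_f ≈ 0.946 rev/s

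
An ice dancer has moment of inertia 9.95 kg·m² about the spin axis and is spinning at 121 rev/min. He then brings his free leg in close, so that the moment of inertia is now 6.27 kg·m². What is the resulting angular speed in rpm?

ω₂ ≈ 192 rpm

No external torque acts about the spin axis, so angular momentum is conserved.
ω₂ = I₁ω₁ / I₂ = (9.950)(121 rpm) / (6.270) = 192.0 rpm.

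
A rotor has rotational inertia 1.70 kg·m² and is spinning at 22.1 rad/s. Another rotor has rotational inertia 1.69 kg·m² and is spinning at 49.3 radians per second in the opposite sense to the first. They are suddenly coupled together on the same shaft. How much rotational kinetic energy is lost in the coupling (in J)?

ΔKE lost ≈ 2160 J

The coupling torques are internal; angular momentum about the shared axis is conserved.
Taking A's sense as positive: L = (1.700)(22.1) − (1.690)(49.3) = -45.75 kg·m²·rad/s.
Combined I = 1.700 + 1.690 = 3.390 kg·m².
ω_f = L / I = -45.75 / 3.390 = -13.49 rad/s.
KE_i = ½ΣIω² = 2469 J; KE_f = ½(3.390)(13.49)² = 308.7 J.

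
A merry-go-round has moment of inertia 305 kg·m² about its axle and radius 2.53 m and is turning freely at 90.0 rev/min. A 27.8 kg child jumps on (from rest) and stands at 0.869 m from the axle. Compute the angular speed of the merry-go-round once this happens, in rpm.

No external torque acts about the axle; L_before = L_after.
Added inertia Σmr² = (27.8)(0.869)² = 20.99 kg·m²; I_f = 305.0 + 20.99 = 326.0 kg·m².
ω_f = I_p ω_i / I_f = (305.0)(90.0) / 326.0 = 84.20 rpm.

ω_f ≈ 84.2 rpm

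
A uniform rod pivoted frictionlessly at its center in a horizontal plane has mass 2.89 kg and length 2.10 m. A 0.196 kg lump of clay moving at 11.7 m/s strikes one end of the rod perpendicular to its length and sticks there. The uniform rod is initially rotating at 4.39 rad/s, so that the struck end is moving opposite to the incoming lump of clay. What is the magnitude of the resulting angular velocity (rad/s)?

|ω_f| ≈ 1.76 rad/s

The axle reaction passes through the pivot and exerts no torque about it; angular momentum about the pivot is conserved through the impact.
I_p = (1/12)(2.89)(2.10)² = 1.062 kg·m². Taking the sense of the lump of clay's angular momentum as positive, L_{lump} = m v R = (0.196)(11.7)(2.10/2) = 2.408 kg·m²/s.
L_i = −I_p ω_p + m v R = −(1.062)(4.39) + 2.408 = -2.255 kg·m²/s.
After sticking, I_f = I_p + m R² = 1.062 + (0.196)(2.10/2)² = 1.278 kg·m².
ω_f = L_i / I_f = -2.255 / 1.278 = -1.764 rad/s.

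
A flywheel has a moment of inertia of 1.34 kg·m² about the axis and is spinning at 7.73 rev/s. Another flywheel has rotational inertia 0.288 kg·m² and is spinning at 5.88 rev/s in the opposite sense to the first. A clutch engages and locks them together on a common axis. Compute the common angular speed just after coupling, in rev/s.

|ω_f| ≈ 5.32 rev/s

No external torque acts about the common axis, so total angular momentum is conserved.
Taking A's sense as positive: L = (1.340)(7.73) − (0.2880)(5.88) = 8.665 kg·m²·rev/s.
Combined I = 1.340 + 0.2880 = 1.628 kg·m².
ω_f = L / I = 8.665 / 1.628 = 5.322 rev/s.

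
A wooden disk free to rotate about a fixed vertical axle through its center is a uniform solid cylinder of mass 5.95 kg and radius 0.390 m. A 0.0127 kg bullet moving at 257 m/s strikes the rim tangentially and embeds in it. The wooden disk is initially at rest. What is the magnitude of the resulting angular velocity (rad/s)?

The axle reaction passes through the axle and exerts no torque about it; angular momentum about the axle is conserved through the impact.
I_p = ½(5.95)(0.390)² = 0.4525 kg·m². Taking the sense of the bullet's angular momentum as positive, L_{bullet} = m v R = (0.0127)(257)(0.390) = 1.273 kg·m²/s.
L_i = 0 + 1.273 = 1.273 kg·m²/s.
After sticking, I_f = I_p + m R² = 0.4525 + (0.0127)(0.390)² = 0.4544 kg·m².
ω_f = L_i / I_f = 1.273 / 0.4544 = 2.801 rad/s.

|ω_f| ≈ 2.80 rad/s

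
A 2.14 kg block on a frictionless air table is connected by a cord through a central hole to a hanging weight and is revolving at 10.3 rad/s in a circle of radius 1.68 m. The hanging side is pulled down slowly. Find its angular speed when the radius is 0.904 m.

ω₂ ≈ 35.6 rad/s

The constraining force is radial, so m r² ω about the center is conserved.
ω₂ = ω₁ (r₁/r₂)² = (10.3)(1.68/0.904)² = 35.57 rad/s.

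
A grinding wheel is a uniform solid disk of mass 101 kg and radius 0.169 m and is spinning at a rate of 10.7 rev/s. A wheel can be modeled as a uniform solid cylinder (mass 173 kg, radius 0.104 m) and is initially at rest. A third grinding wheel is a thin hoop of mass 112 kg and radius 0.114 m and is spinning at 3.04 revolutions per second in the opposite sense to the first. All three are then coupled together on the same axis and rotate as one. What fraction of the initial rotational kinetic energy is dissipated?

No external torque acts about the common axis, so total angular momentum is conserved.
Moments of inertia: I_A = ½(101)(0.169)² = 1.442 kg·m²; I_B = ½(173)(0.104)² = 0.9356 kg·m²; I_C = (112)(0.114)² = 1.456 kg·m².
Taking A's sense as positive: L = (1.442)(10.7) − (1.456)(3.04) = 11.01 kg·m²·rev/s.
Combined I = 1.442 + 0.9356 + 1.456 = 3.833 kg·m².
ω_f = L / I = 11.01 / 3.833 = 2.872 rev/s.
KE_i = ½ΣIω² = 3525 J; KE_f = ½(3.833)(18.04)² = 624.0 J.
Fraction dissipated = (KE_i − KE_f)/KE_i = 0.8230.

fraction ≈ 0.823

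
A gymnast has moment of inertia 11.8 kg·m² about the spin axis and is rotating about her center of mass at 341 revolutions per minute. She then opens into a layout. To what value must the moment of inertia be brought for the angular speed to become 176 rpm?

I₂ ≈ 22.9 kg·m²

No external torque acts about the spin axis, so angular momentum is conserved.
I₂ = I₁ω₁ / ω₂ = (11.8)(341) / (176) = 22.86 kg·m².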